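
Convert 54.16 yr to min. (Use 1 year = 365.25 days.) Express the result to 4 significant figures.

1 yr = 525960 minutes.
54.16 × 525960 ≈ 2.849e+7 min.

2.849e+7 min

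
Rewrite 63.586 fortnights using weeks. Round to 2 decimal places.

127.17 wk

1 fortnight = 2.00000 wk.
Thus 63.586 × 2.00000 ≈ 127.17 wk.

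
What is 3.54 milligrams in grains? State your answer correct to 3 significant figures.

0.0546 gr

1 milligram = 0.0154324 gr.
3.54 × 0.0154324 ≈ 0.0546 gr.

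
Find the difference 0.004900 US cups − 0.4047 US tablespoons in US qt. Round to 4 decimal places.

0.004900 US cup = 0.00122500 US qt and 0.4047 US tbsp = 0.00632344 US qt.
0.00122500 − 0.00632344 ≈ -0.0051 US qt.

-0.0051 US qt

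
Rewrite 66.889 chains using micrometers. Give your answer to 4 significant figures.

1 chain = 2.01168e+7 μm.
Then 66.889 × 2.01168e+7 ≈ 1.346e+9 μm.

1.346e+9 μm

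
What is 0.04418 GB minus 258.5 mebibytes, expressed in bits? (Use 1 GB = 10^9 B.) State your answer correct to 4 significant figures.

0.04418 GB = 3.53440 × 10^8 bit and 258.5 MiB = 2.16846 × 10^9 bit.
3.53440 × 10^8 − 2.16846 × 10^9 ≈ -1.815 × 10^9 bit.

-1.815 × 10^9 bit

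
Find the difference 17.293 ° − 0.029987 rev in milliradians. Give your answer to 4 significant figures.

113.4 mrad

17.293 ° = 301.820 mrad and 0.029987 rev = 188.414 mrad.
301.820 − 188.414 ≈ 113.4 mrad.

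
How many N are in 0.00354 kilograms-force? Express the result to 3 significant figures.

0.0347 N

1 kgf = 9.80665 N.
Thus 0.00354 × 9.80665 ≈ 0.0347 N.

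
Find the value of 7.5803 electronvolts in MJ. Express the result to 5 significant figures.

1.2145 × 10^-24 megajoules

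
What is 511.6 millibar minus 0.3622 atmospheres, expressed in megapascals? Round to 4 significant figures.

0.01446 MPa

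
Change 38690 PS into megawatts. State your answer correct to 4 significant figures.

1 PS = 0.000735499 MW.
38690 × 0.000735499 ≈ 28.46 MW.

28.46 MW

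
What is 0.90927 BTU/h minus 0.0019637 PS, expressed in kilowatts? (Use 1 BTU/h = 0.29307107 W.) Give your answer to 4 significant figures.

0.90927 BTU/h = 0.000266481 kW and 0.0019637 PS = 0.00144430 kW.
0.000266481 − 0.00144430 ≈ -0.001178 kW.

-0.001178 kilowatts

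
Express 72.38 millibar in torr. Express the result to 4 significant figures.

1 mbar = 0.750062 torr.
Thus 72.38 × 0.750062 ≈ 54.29 torr.

54.29 torr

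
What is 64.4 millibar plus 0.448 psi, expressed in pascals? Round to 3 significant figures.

64.4 mbar = 6440.00 Pa and 0.448 psi = 3088.85 Pa.
6440.00 + 3088.85 ≈ 9530 Pa.

9530 Pa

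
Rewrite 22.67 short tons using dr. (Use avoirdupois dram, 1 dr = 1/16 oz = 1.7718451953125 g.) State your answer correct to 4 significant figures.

1 short ton = 512000 drams.
22.67 × 512000 ≈ 1.161e+7 dr.

1.161e+7 dr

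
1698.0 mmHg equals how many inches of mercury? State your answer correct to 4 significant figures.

66.85 inches of mercury

1 mmHg = 0.0393701 inHg.
1698.0 × 0.0393701 ≈ 66.85 inHg.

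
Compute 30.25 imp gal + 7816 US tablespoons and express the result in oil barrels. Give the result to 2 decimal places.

30.25 imp gal = 0.864970 bbl and 7816 US tbsp = 0.726935 bbl.
0.864970 + 0.726935 ≈ 1.59 bbl.

1.59 bbl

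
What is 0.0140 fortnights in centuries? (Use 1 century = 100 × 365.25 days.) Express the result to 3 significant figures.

1 fortnight = 0.000383299 centuries.
0.0140 × 0.000383299 ≈ 5.37 × 10^-6 century.

5.37 × 10^-6 centuries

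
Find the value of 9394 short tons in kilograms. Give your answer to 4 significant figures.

8.522 × 10^6 kilograms

1 short ton = 907.185 kilograms.
9394 × 907.185 ≈ 8.522 × 10^6 kg.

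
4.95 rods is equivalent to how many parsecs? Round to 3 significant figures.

1 rod = 1.62985e-16 pc.
Thus 4.95 × 1.62985e-16 ≈ 8.07e-16 pc.

8.07e-16 pc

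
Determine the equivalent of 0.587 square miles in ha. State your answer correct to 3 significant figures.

152 ha

1 mi² = 258.999 ha.
So 0.587 × 258.999 ≈ 152 ha.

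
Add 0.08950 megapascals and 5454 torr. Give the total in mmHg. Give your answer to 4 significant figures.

6125 millimeters of mercury

0.08950 MPa = 671.305 mmHg and 5454 torr = 5454.00 mmHg.
671.305 + 5454.00 ≈ 6125 mmHg.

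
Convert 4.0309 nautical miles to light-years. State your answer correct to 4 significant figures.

1 nmi = 1.95757e-13 light-years.
Then 4.0309 × 1.95757e-13 ≈ 7.891e-13 ly.

7.891e-13 ly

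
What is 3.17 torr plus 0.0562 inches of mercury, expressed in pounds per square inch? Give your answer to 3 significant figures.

3.17 torr = 0.0612976 psi and 0.0562 inHg = 0.0276029 psi.
0.0612976 + 0.0276029 ≈ 0.0889 psi.

0.0889 pounds per square inch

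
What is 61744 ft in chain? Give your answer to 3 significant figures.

1 ft = 0.0151515 chains.
Then 61744 × 0.0151515 ≈ 936 chain.

936 chain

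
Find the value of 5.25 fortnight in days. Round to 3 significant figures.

73.5 days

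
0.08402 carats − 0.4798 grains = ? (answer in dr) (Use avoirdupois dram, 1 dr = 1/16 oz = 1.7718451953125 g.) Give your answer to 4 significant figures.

0.08402 ct = 0.00948390 dr and 0.4798 gr = 0.0175470 dr.
0.00948390 − 0.0175470 ≈ -0.008063 dr.

-0.008063 dr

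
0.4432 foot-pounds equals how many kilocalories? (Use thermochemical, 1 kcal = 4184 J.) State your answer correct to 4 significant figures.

0.0001436 kilocalories

1 foot-pound = 0.000324048 kcal.
So 0.4432 × 0.000324048 ≈ 0.0001436 kcal.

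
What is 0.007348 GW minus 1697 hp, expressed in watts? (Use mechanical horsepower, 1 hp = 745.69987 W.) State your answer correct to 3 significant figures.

6.08 × 10^6 W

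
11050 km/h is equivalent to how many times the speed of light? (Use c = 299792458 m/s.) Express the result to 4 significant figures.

1.024 × 10^-5 times the speed of light

1 kilometer per hour = 9.26567 × 10^-10 c.
Then 11050 × 9.26567 × 10^-10 ≈ 1.024 × 10^-5 c.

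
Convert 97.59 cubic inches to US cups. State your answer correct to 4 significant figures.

6.759 US cups

1 in³ = 0.0692641 US cup.
Thus 97.59 × 0.0692641 ≈ 6.759 US cup.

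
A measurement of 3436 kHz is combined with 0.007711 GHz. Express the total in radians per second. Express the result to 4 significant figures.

7.004 × 10^7 rad/s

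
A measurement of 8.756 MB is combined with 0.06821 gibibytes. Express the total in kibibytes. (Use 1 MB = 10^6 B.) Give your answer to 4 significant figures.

80070 KiB

8.756 MB = 8550.78 KiB and 0.06821 GiB = 71523.4 KiB.
8550.78 + 71523.4 ≈ 80070 KiB.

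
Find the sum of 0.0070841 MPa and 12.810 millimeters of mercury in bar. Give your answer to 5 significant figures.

0.087920 bar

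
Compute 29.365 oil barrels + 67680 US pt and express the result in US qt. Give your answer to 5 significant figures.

29.365 bbl = 4933.32 US qt and 67680 US pt = 33840.0 US qt.
4933.32 + 33840.0 ≈ 38773 US qt.

38773 US qt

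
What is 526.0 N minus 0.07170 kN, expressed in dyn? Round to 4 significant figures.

4.543 × 10^7 dynes

526.0 N = 5.26000 × 10^7 dyn and 0.07170 kN = 7.17000 × 10^6 dyn.
5.26000 × 10^7 − 7.17000 × 10^6 ≈ 4.543 × 10^7 dyn.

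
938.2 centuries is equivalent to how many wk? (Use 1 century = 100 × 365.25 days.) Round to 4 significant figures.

4.895e+6 wk

1 century = 5217.86 weeks.
938.2 × 5217.86 ≈ 4.895e+6 wk.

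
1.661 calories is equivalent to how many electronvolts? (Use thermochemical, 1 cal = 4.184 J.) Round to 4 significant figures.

1 cal = 2.61145e+19 eV.
So 1.661 × 2.61145e+19 ≈ 4.338e+19 eV.

4.338e+19 electronvolts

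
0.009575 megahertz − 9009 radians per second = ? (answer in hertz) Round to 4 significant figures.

8141 Hz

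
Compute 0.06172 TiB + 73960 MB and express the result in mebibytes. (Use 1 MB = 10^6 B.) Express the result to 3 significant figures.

0.06172 TiB = 64718.1 MiB and 73960 MB = 70533.8 MiB.
64718.1 + 70533.8 ≈ 135000 MiB.

135000 mebibytes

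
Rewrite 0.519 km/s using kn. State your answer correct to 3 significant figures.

1010 kn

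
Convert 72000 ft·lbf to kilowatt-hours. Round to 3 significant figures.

0.0271 kWh

1 ft·lbf = 3.76616 × 10^-7 kWh.
Then 72000 × 3.76616 × 10^-7 ≈ 0.0271 kWh.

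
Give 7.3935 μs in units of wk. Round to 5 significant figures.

1 μs = 1.65344e-12 weeks.
Thus 7.3935 × 1.65344e-12 ≈ 1.2225e-11 wk.

1.2225e-11 weeks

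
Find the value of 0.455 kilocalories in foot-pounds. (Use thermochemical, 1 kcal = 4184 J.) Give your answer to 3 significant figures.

1400 ft·lbf

1 kcal = 3085.96 ft·lbf.
Then 0.455 × 3085.96 ≈ 1400 ft·lbf.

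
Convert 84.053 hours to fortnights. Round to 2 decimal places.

0.25 fortnights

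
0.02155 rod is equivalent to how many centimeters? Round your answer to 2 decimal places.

1 rod = 502.920 cm.
0.02155 × 502.920 ≈ 10.84 cm.

10.84 cm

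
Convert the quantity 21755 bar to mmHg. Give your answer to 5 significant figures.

1.6318e+7 mmHg

1 bar = 750.062 mmHg.
21755 × 750.062 ≈ 1.6318e+7 mmHg.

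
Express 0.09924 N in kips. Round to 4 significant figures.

2.231 × 10^-5 kips

1 newton = 0.000224809 kips.
Thus 0.09924 × 0.000224809 ≈ 2.231 × 10^-5 kip.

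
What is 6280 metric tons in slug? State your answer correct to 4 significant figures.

1 metric ton = 68.5218 slugs.
So 6280 × 68.5218 ≈ 430300 slug.

430300 slug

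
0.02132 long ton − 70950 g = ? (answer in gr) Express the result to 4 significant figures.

0.02132 long ton = 334298 gr and 70950 g = 1.09493 × 10^6 gr.
334298 − 1.09493 × 10^6 ≈ -760600 gr.

-760600 gr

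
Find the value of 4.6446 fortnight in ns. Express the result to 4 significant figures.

5.618e+15 nanoseconds

1 fortnight = 1.20960e+15 nanoseconds.
Then 4.6446 × 1.20960e+15 ≈ 5.618e+15 ns.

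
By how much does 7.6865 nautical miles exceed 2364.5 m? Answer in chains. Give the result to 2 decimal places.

7.6865 nmi = 707.637 chain and 2364.5 m = 117.539 chain.
707.637 − 117.539 ≈ 590.10 chain.

590.10 chain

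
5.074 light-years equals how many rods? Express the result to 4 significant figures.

9.545e+15 rod

1 ly = 1.88116e+15 rod.
5.074 × 1.88116e+15 ≈ 9.545e+15 rod.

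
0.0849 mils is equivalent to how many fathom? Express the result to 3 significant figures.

1.18 × 10^-6 fathoms

1 mil = 1.38889 × 10^-5 fathom.
So 0.0849 × 1.38889 × 10^-5 ≈ 1.18 × 10^-6 fathom.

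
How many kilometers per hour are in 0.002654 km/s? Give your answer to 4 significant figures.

9.554 km/h

1 km/s = 3600.00 km/h.
0.002654 × 3600.00 ≈ 9.554 km/h.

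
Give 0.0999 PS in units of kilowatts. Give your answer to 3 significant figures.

0.0735 kW

1 metric horsepower = 0.735499 kW.
0.0999 × 0.735499 ≈ 0.0735 kW.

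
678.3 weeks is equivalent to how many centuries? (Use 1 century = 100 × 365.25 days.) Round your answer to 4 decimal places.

0.1300 century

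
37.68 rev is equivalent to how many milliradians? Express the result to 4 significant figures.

1 revolution = 6283.19 mrad.
37.68 × 6283.19 ≈ 236800 mrad.

236800 milliradians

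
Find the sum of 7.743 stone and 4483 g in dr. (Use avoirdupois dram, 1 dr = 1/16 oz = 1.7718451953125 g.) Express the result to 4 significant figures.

7.743 st = 27750.9 dr and 4483 g = 2530.13 dr.
27750.9 + 2530.13 ≈ 30280 dr.

30280 dr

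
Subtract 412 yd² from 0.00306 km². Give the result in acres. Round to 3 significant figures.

0.00306 km² = 0.756142 acre and 412 yd² = 0.0851240 acre.
0.756142 − 0.0851240 ≈ 0.671 acre.

0.671 acre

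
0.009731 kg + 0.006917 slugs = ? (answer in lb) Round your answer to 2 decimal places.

0.24 lb

0.009731 kg = 0.0214532 lb and 0.006917 slug = 0.222548 lb.
0.0214532 + 0.222548 ≈ 0.24 lb.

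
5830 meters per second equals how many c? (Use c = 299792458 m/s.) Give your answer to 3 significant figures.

1.94 × 10^-5 c

1 m/s = 3.33564 × 10^-9 times the speed of light.
5830 × 3.33564 × 10^-9 ≈ 1.94 × 10^-5 c.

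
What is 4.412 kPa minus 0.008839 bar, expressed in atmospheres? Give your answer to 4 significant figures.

4.412 kPa = 0.0435431 atm and 0.008839 bar = 0.00872341 atm.
0.0435431 − 0.00872341 ≈ 0.03482 atm.

0.03482 atmospheres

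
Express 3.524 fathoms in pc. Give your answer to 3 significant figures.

2.09 × 10^-16 pc

1 fathom = 5.92674 × 10^-17 pc.
3.524 × 5.92674 × 10^-17 ≈ 2.09 × 10^-16 pc.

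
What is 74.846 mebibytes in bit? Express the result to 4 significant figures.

6.279e+8 bits

1 MiB = 8.38861e+6 bit.
So 74.846 × 8.38861e+6 ≈ 6.279e+8 bit.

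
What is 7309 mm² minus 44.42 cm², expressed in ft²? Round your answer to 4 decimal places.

0.0309 ft²

7309 mm² = 0.0786734 ft² and 44.42 cm² = 0.0478133 ft².
0.0786734 − 0.0478133 ≈ 0.0309 ft².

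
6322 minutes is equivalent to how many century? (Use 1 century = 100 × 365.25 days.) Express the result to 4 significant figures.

0.0001202 centuries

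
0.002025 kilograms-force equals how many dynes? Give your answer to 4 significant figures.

1986 dyn

1 kilogram-force = 980665 dynes.
So 0.002025 × 980665 ≈ 1986 dyn.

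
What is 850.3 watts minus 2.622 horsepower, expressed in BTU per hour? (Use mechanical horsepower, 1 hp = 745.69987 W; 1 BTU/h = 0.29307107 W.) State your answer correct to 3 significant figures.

850.3 W = 2901.34 BTU/h and 2.622 hp = 6671.50 BTU/h.
2901.34 − 6671.50 ≈ -3770 BTU/h.

-3770 BTU per hour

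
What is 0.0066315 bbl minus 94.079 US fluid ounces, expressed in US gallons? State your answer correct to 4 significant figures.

-0.4565 US gal

0.0066315 bbl = 0.278523 US gal and 94.079 US fl oz = 0.734992 US gal.
0.278523 − 0.734992 ≈ -0.4565 US gal.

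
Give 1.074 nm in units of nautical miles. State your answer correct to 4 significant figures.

5.799 × 10^-13 nmi

1 nanometer = 5.39957 × 10^-13 nmi.
Then 1.074 × 5.39957 × 10^-13 ≈ 5.799 × 10^-13 nmi.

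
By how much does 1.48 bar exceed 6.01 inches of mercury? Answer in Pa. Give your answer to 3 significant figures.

128000 pascals

1.48 bar = 148000 Pa and 6.01 inHg = 20352.2 Pa.
148000 − 20352.2 ≈ 128000 Pa.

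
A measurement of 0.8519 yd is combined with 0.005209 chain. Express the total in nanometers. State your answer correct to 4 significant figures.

8.838e+8 nanometers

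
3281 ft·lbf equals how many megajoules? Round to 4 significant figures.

0.004448 MJ

1 ft·lbf = 1.35582 × 10^-6 megajoules.
3281 × 1.35582 × 10^-6 ≈ 0.004448 MJ.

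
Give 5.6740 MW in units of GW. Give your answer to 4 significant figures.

0.005674 GW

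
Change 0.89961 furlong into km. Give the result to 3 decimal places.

1 furlong = 0.201168 km.
Then 0.89961 × 0.201168 ≈ 0.181 km.

0.181 kilometers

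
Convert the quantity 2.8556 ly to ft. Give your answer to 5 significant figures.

8.8635 × 10^16 ft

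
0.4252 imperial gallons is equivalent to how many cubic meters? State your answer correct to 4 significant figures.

1 imp gal = 0.00454609 m³.
0.4252 × 0.00454609 ≈ 0.001933 m³.

0.001933 cubic meters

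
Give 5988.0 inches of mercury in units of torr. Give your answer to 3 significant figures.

152000 torr

1 inHg = 25.4000 torr.
So 5988.0 × 25.4000 ≈ 152000 torr.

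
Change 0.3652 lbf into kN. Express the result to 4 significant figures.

1 lbf = 0.00444822 kN.
Thus 0.3652 × 0.00444822 ≈ 0.001624 kN.

0.001624 kilonewtons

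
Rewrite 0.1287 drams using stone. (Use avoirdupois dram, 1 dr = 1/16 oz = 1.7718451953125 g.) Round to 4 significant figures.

1 dr = 0.000279018 stone.
Thus 0.1287 × 0.000279018 ≈ 3.591e-5 st.

3.591e-5 stone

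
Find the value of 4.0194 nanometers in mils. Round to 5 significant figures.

0.00015824 mil

1 nanometer = 3.93701 × 10^-5 mils.
Thus 4.0194 × 3.93701 × 10^-5 ≈ 0.00015824 mil.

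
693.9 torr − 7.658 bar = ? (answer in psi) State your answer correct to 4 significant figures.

693.9 torr = 13.4178 psi and 7.658 bar = 111.070 psi.
13.4178 − 111.070 ≈ -97.65 psi.

-97.65 pounds per square inch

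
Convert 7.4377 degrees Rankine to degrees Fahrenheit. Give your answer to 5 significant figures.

-452.23 degrees Fahrenheit

°R = °F + 459.67.
Applying the formula gives -452.23 °F.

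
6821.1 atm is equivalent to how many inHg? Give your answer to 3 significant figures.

1 atm = 29.9213 inches of mercury.
Then 6821.1 × 29.9213 ≈ 204000 inHg.

204000 inHg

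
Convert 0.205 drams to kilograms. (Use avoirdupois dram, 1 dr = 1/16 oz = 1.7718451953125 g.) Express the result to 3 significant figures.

0.000363 kg

1 dram = 0.00177185 kilograms.
0.205 × 0.00177185 ≈ 0.000363 kg.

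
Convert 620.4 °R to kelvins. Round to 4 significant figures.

°R = K × 9/5.
Applying the formula gives 344.7 K.

344.7 K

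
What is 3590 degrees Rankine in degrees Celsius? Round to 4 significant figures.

1721 degrees Celsius

°R = (°C + 273.15) × 9/5.
Applying the formula gives 1721 °C.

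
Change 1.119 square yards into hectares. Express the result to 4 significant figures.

9.356 × 10^-5 hectares

1 yd² = 8.36127 × 10^-5 ha.
So 1.119 × 8.36127 × 10^-5 ≈ 9.356 × 10^-5 ha.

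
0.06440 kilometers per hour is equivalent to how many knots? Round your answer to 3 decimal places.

0.035 kn

1 km/h = 0.539957 kn.
So 0.06440 × 0.539957 ≈ 0.035 kn.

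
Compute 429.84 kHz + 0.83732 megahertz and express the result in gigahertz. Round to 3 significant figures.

429.84 kHz = 0.000429840 GHz and 0.83732 MHz = 0.000837320 GHz.
0.000429840 + 0.000837320 ≈ 0.00127 GHz.

0.00127 gigahertz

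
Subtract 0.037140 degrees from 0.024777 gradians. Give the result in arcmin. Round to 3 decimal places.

-0.890 arcmin

0.024777 grad = 1.33796 arcmin and 0.037140 ° = 2.22840 arcmin.
1.33796 − 2.22840 ≈ -0.890 arcmin.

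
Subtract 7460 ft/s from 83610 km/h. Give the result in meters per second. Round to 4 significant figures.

20950 m/s

83610 km/h = 23225.0 m/s and 7460 ft/s = 2273.81 m/s.
23225.0 − 2273.81 ≈ 20950 m/s.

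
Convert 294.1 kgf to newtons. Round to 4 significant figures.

1 kgf = 9.80665 newtons.
Then 294.1 × 9.80665 ≈ 2884 N.

2884 N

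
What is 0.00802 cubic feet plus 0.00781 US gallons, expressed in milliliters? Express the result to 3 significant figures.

0.00802 ft³ = 227.101 mL and 0.00781 US gal = 29.5641 mL.
227.101 + 29.5641 ≈ 257 mL.

257 milliliters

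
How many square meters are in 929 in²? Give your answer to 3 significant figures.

1 in² = 0.000645160 square meters.
929 × 0.000645160 ≈ 0.599 m².

0.599 m²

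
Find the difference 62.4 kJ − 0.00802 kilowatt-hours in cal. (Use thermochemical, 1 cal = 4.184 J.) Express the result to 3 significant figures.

8010 calories

62.4 kJ = 14914.0 cal and 0.00802 kWh = 6900.57 cal.
14914.0 − 6900.57 ≈ 8010 cal.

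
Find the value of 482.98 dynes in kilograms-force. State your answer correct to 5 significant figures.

0.00049250 kgf

1 dyn = 1.01972 × 10^-6 kgf.
482.98 × 1.01972 × 10^-6 ≈ 0.00049250 kgf.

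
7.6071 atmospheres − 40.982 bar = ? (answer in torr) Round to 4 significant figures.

7.6071 atm = 5781.40 torr and 40.982 bar = 30739.0 torr.
5781.40 − 30739.0 ≈ -24960 torr.

-24960 torr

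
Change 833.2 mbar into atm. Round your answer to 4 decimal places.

0.8223 atmospheres

1 millibar = 0.000986923 atm.
Thus 833.2 × 0.000986923 ≈ 0.8223 atm.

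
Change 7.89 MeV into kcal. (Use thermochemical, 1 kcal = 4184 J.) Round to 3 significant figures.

1 MeV = 3.82929e-17 kilocalories.
Then 7.89 × 3.82929e-17 ≈ 3.02e-16 kcal.

3.02e-16 kcal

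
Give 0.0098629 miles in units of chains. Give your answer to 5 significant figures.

1 mi = 80.0000 chains.
0.0098629 × 80.0000 ≈ 0.78903 chain.

0.78903 chain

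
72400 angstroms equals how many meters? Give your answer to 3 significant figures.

7.24 × 10^-6 m

1 Å = 1.00000 × 10^-10 meters.
Thus 72400 × 1.00000 × 10^-10 ≈ 7.24 × 10^-6 m.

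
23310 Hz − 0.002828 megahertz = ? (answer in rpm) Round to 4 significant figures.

23310 Hz = 1.39860e+6 rpm and 0.002828 MHz = 169680 rpm.
1.39860e+6 − 169680 ≈ 1.229e+6 rpm.

1.229e+6 rpm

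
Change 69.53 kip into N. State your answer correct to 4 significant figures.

309300 newtons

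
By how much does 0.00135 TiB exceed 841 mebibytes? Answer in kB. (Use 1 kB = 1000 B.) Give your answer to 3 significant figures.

602000 kB

0.00135 TiB = 1.48434 × 10^6 kB and 841 MiB = 881852 kB.
1.48434 × 10^6 − 881852 ≈ 602000 kB.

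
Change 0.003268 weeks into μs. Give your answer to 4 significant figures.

1 wk = 6.04800 × 10^11 μs.
0.003268 × 6.04800 × 10^11 ≈ 1.976 × 10^9 μs.

1.976 × 10^9 μs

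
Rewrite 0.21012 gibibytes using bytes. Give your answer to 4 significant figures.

1 GiB = 1.07374 × 10^9 B.
0.21012 × 1.07374 × 10^9 ≈ 2.256 × 10^8 B.

2.256 × 10^8 B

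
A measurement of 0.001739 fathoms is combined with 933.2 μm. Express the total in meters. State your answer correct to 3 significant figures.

0.00411 m

0.001739 fathom = 0.00318028 m and 933.2 μm = 0.000933200 m.
0.00318028 + 0.000933200 ≈ 0.00411 m.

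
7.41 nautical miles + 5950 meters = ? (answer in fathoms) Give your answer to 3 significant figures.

10800 fathom

7.41 nmi = 7504.00 fathom and 5950 m = 3253.50 fathom.
7504.00 + 3253.50 ≈ 10800 fathom.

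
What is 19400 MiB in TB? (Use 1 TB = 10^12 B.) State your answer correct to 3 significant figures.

1 mebibyte = 1.04858e-6 TB.
Then 19400 × 1.04858e-6 ≈ 0.0203 TB.

0.0203 TB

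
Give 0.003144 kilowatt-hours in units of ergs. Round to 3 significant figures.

1 kWh = 3.60000 × 10^13 ergs.
So 0.003144 × 3.60000 × 10^13 ≈ 1.13 × 10^11 erg.

1.13 × 10^11 erg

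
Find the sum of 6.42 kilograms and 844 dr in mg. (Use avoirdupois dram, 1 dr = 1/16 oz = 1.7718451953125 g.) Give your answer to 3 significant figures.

7.92e+6 mg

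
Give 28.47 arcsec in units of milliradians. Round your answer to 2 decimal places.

0.14 milliradians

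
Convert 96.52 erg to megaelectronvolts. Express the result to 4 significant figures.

1 erg = 624151 MeV.
96.52 × 624151 ≈ 6.024e+7 MeV.

6.024e+7 megaelectronvolts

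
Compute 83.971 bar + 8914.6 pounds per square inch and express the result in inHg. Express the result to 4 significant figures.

20630 inches of mercury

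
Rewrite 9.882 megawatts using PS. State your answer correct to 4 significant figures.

1 MW = 1359.62 metric horsepower.
Then 9.882 × 1359.62 ≈ 13440 PS.

13440 metric horsepower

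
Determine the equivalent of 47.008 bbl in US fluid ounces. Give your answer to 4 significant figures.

252700 US fl oz

1 oil barrel = 5376.00 US fl oz.
Thus 47.008 × 5376.00 ≈ 252700 US fl oz.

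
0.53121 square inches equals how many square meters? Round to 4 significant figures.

1 in² = 0.000645160 square meters.
Then 0.53121 × 0.000645160 ≈ 0.0003427 m².

0.0003427 square meters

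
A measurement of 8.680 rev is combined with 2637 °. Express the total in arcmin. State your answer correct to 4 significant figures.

345700 arcmin

8.680 rev = 187488 arcmin and 2637 ° = 158220 arcmin.
187488 + 158220 ≈ 345700 arcmin.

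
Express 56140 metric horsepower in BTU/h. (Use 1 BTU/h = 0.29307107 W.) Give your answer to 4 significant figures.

1 PS = 2509.63 BTU/h.
So 56140 × 2509.63 ≈ 1.409 × 10^8 BTU/h.

1.409 × 10^8 BTU per hour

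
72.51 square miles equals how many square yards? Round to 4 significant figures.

1 mi² = 3.09760e+6 square yards.
Then 72.51 × 3.09760e+6 ≈ 2.246e+8 yd².

2.246e+8 yd²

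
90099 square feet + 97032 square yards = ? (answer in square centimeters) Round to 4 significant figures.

8.950e+8 square centimeters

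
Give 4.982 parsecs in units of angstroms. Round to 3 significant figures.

1 parsec = 3.08568e+26 angstroms.
Then 4.982 × 3.08568e+26 ≈ 1.54e+27 Å.

1.54e+27 Å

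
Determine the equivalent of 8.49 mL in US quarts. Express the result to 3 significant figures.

1 milliliter = 0.00105669 US quarts.
Then 8.49 × 0.00105669 ≈ 0.00897 US qt.

0.00897 US qt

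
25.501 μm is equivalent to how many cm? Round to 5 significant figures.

0.0025501 cm

1 micrometer = 0.000100000 cm.
Then 25.501 × 0.000100000 ≈ 0.0025501 cm.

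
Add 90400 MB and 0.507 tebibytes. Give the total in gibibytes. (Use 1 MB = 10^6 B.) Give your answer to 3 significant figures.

90400 MB = 84.1916 GiB and 0.507 TiB = 519.168 GiB.
84.1916 + 519.168 ≈ 603 GiB.

603 gibibytes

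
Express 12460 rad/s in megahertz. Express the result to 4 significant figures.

0.001983 MHz

1 radian per second = 1.59155 × 10^-7 MHz.
Then 12460 × 1.59155 × 10^-7 ≈ 0.001983 MHz.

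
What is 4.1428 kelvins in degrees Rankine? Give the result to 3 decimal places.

7.457 degrees Rankine

°R = K × 9/5.
Applying the formula gives 7.457 °R.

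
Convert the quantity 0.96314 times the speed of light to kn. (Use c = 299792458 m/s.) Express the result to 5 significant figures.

5.6127e+8 kn

1 speed of light = 5.82750e+8 kn.
Thus 0.96314 × 5.82750e+8 ≈ 5.6127e+8 kn.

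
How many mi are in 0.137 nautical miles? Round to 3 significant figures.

1 nmi = 1.15078 miles.
Thus 0.137 × 1.15078 ≈ 0.158 mi.

0.158 miles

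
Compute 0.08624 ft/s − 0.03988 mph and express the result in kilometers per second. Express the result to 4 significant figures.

0.08624 ft/s = 2.62860 × 10^-5 km/s and 0.03988 mph = 1.78280 × 10^-5 km/s.
2.62860 × 10^-5 − 1.78280 × 10^-5 ≈ 8.458 × 10^-6 km/s.

8.458 × 10^-6 km/s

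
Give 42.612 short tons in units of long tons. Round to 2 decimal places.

1 short ton = 0.892857 long tons.
So 42.612 × 0.892857 ≈ 38.05 long ton.

38.05 long ton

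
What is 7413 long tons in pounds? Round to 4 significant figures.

1.661 × 10^7 pounds

1 long ton = 2240.00 pounds.
So 7413 × 2240.00 ≈ 1.661 × 10^7 lb.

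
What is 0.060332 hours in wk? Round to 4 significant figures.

1 hour = 0.00595238 weeks.
Then 0.060332 × 0.00595238 ≈ 0.0003591 wk.

0.0003591 wk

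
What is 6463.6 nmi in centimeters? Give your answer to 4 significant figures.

1.197 × 10^9 cm

1 nautical mile = 185200 centimeters.
So 6463.6 × 185200 ≈ 1.197 × 10^9 cm.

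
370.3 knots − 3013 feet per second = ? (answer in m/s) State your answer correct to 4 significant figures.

-727.9 m/s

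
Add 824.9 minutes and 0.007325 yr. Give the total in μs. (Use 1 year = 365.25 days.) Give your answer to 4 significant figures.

2.807 × 10^11 μs

824.9 min = 4.94940 × 10^10 μs and 0.007325 yr = 2.31159 × 10^11 μs.
4.94940 × 10^10 + 2.31159 × 10^11 ≈ 2.807 × 10^11 μs.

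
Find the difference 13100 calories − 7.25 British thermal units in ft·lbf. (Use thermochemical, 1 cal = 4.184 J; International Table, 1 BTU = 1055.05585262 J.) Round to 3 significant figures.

34800 foot-pounds

13100 cal = 40426.1 ft·lbf and 7.25 BTU = 5641.73 ft·lbf.
40426.1 − 5641.73 ≈ 34800 ft·lbf.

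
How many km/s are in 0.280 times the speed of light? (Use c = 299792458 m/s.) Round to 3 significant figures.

83900 km/s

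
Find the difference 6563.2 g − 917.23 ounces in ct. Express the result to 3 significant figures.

-97200 carats

6563.2 g = 32816.0 ct and 917.23 oz = 130015 ct.
32816.0 − 130015 ≈ -97200 ct.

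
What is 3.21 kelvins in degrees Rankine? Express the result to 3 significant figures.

5.78 degrees Rankine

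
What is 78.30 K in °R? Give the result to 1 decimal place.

140.9 degrees Rankine

°R = K × 9/5.
Applying the formula gives 140.9 °R.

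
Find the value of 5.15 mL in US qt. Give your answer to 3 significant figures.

1 milliliter = 0.00105669 US qt.
Thus 5.15 × 0.00105669 ≈ 0.00544 US qt.

0.00544 US qt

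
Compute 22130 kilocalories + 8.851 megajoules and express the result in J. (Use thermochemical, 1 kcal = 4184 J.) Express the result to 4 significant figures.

1.014 × 10^8 joules

22130 kcal = 9.25919 × 10^7 J and 8.851 MJ = 8.85100 × 10^6 J.
9.25919 × 10^7 + 8.85100 × 10^6 ≈ 1.014 × 10^8 J.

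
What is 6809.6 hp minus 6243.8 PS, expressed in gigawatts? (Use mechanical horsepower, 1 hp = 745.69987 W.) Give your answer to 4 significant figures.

6809.6 hp = 0.00507792 GW and 6243.8 PS = 0.00459231 GW.
0.00507792 − 0.00459231 ≈ 0.0004856 GW.

0.0004856 GW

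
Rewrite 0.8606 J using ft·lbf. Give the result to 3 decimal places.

1 joule = 0.737562 ft·lbf.
Then 0.8606 × 0.737562 ≈ 0.635 ft·lbf.

0.635 foot-pounds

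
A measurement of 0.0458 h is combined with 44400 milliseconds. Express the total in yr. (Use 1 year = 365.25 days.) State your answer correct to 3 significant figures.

6.63e-6 years

0.0458 h = 5.22473e-6 yr and 44400 ms = 1.40695e-6 yr.
5.22473e-6 + 1.40695e-6 ≈ 6.63e-6 yr.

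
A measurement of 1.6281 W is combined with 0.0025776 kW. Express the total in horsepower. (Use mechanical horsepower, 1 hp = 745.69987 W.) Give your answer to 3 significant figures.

0.00564 horsepower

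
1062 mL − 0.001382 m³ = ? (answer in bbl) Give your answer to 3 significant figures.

1062 mL = 0.00667978 bbl and 0.001382 m³ = 0.00869252 bbl.
0.00667978 − 0.00869252 ≈ -0.00201 bbl.

-0.00201 oil barrels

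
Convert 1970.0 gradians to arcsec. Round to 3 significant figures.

6.38e+6 arcsec

1 grad = 3240.00 arcsec.
Then 1970.0 × 3240.00 ≈ 6.38e+6 arcsec.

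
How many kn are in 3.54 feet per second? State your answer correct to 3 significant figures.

2.10 kn

1 ft/s = 0.592484 knots.
3.54 × 0.592484 ≈ 2.10 kn.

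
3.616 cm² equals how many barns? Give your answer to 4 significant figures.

1 square centimeter = 1.00000e+24 barn.
So 3.616 × 1.00000e+24 ≈ 3.616e+24 barn.

3.616e+24 barn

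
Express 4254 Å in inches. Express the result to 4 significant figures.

1 angstrom = 3.93701 × 10^-9 in.
Then 4254 × 3.93701 × 10^-9 ≈ 1.675 × 10^-5 in.

1.675 × 10^-5 in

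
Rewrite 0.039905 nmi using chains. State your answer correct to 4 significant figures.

3.674 chain

1 nautical mile = 92.0624 chain.
Thus 0.039905 × 92.0624 ≈ 3.674 chain.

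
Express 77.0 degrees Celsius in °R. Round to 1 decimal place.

°R = (°C + 273.15) × 9/5.
Applying the formula gives 630.3 °R.

630.3 °R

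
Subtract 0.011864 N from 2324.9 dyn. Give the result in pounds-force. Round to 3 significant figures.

0.00256 lbf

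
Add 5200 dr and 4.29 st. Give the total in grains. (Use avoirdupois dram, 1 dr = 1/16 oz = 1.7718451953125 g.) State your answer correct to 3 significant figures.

5200 dr = 142187.5 gr and 4.29 st = 420420.0 gr.
142187.5 + 420420.0 ≈ 563000 gr.

563000 gr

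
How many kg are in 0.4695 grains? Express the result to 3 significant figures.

1 gr = 6.47989 × 10^-5 kg.
Then 0.4695 × 6.47989 × 10^-5 ≈ 3.04 × 10^-5 kg.

3.04 × 10^-5 kg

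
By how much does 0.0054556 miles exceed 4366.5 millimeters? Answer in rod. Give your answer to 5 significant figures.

0.0054556 mi = 1.74579 rod and 4366.5 mm = 0.868230 rod.
1.74579 − 0.868230 ≈ 0.87756 rod.

0.87756 rod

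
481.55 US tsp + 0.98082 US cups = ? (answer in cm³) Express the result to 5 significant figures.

2605.6 cubic centimeters

481.55 US tsp = 2373.52 cm³ and 0.98082 US cup = 232.050 cm³.
2373.52 + 232.050 ≈ 2605.6 cm³.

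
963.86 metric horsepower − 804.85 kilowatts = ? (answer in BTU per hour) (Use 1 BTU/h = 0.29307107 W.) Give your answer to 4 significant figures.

-327300 BTU per hour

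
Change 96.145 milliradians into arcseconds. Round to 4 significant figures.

19830 arcsec

1 mrad = 206.265 arcsec.
Thus 96.145 × 206.265 ≈ 19830 arcsec.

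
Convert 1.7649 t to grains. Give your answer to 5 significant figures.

1 t = 1.54324 × 10^7 gr.
Thus 1.7649 × 1.54324 × 10^7 ≈ 2.7237 × 10^7 gr.

2.7237 × 10^7 gr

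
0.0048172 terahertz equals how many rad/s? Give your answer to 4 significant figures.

3.027e+10 radians per second

1 THz = 6.28319e+12 radians per second.
Thus 0.0048172 × 6.28319e+12 ≈ 3.027e+10 rad/s.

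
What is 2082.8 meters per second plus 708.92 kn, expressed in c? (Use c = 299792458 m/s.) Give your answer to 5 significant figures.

2082.8 m/s = 6.94747 × 10^-6 c and 708.92 kn = 1.21651 × 10^-6 c.
6.94747 × 10^-6 + 1.21651 × 10^-6 ≈ 8.1640 × 10^-6 c.

8.1640 × 10^-6 times the speed of light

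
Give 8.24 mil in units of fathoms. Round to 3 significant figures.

1 mil = 1.38889 × 10^-5 fathom.
Thus 8.24 × 1.38889 × 10^-5 ≈ 0.000114 fathom.

0.000114 fathom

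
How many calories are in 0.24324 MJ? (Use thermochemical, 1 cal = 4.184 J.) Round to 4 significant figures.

58140 cal

1 MJ = 239006 cal.
So 0.24324 × 239006 ≈ 58140 cal.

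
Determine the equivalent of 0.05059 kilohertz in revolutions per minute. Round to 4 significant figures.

3035 rpm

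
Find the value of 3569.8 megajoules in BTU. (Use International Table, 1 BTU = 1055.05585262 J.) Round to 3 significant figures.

3.38e+6 BTU

1 MJ = 947.817 British thermal units.
Then 3569.8 × 947.817 ≈ 3.38e+6 BTU.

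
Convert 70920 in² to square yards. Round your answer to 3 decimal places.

54.722 yd²

1 square inch = 0.000771605 square yards.
Thus 70920 × 0.000771605 ≈ 54.722 yd².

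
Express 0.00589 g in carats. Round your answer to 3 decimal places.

0.029 ct

1 g = 5.00000 ct.
Then 0.00589 × 5.00000 ≈ 0.029 ct.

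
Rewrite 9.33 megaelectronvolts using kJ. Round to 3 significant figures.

1.49 × 10^-15 kJ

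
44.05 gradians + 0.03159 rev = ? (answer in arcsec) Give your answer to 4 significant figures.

183700 arcsec

44.05 grad = 142722 arcsec and 0.03159 rev = 40940.6 arcsec.
142722 + 40940.6 ≈ 183700 arcsec.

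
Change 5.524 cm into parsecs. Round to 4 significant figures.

1 centimeter = 3.24078e-19 pc.
So 5.524 × 3.24078e-19 ≈ 1.790e-18 pc.

1.790e-18 pc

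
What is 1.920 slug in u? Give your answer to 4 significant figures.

1.687e+28 u

1 slug = 8.78865e+27 atomic mass units.
So 1.920 × 8.78865e+27 ≈ 1.687e+28 u.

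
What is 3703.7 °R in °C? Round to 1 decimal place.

°R = (°C + 273.15) × 9/5.
Applying the formula gives 1784.5 °C.

1784.5 degrees Celsius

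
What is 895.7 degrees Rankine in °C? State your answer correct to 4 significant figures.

224.5 degrees Celsius

°R = (°C + 273.15) × 9/5.
Applying the formula gives 224.5 °C.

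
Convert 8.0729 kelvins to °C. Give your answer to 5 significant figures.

-265.08 °C

K = °C + 273.15.
Applying the formula gives -265.08 °C.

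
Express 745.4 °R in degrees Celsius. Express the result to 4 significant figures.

141.0 degrees Celsius

°R = (°C + 273.15) × 9/5.
Applying the formula gives 141.0 °C.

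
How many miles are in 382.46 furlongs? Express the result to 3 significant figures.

1 furlong = 0.125000 miles.
So 382.46 × 0.125000 ≈ 47.8 mi.

47.8 miles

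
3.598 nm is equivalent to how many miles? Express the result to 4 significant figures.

2.236e-12 mi

1 nanometer = 6.21371e-13 mi.
3.598 × 6.21371e-13 ≈ 2.236e-12 mi.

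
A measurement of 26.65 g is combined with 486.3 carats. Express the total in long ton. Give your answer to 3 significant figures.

0.000122 long ton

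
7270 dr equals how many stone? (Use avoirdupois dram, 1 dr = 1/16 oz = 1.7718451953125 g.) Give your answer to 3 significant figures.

2.03 stone

1 dram = 0.000279018 stone.
So 7270 × 0.000279018 ≈ 2.03 st.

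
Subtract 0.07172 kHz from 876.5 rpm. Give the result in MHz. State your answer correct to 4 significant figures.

-5.711e-5 megahertz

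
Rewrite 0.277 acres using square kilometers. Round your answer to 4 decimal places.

0.0011 km²

1 acre = 0.00404686 km².
Then 0.277 × 0.00404686 ≈ 0.0011 km².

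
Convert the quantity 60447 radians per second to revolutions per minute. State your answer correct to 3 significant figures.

577000 rpm

1 rad/s = 9.54930 rpm.
Thus 60447 × 9.54930 ≈ 577000 rpm.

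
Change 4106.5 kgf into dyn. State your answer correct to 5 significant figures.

4.0271 × 10^9 dynes

1 kilogram-force = 980665 dyn.
So 4106.5 × 980665 ≈ 4.0271 × 10^9 dyn.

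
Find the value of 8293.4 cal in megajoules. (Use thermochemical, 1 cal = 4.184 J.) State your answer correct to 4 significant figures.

1 calorie = 4.18400e-6 MJ.
Thus 8293.4 × 4.18400e-6 ≈ 0.03470 MJ.

0.03470 MJ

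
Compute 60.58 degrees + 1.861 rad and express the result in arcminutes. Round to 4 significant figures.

60.58 ° = 3634.80 arcmin and 1.861 rad = 6397.65 arcmin.
3634.80 + 6397.65 ≈ 10030 arcmin.

10030 arcminutes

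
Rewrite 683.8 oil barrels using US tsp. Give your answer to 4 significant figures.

2.206 × 10^7 US tsp

1 bbl = 32256.0 US tsp.
So 683.8 × 32256.0 ≈ 2.206 × 10^7 US tsp.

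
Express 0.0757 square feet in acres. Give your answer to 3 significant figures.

1.74e-6 acres

1 square foot = 2.29568e-5 acres.
Thus 0.0757 × 2.29568e-5 ≈ 1.74e-6 acre.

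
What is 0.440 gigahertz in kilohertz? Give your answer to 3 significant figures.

1 gigahertz = 1.00000 × 10^6 kHz.
Thus 0.440 × 1.00000 × 10^6 ≈ 440000 kHz.

440000 kHz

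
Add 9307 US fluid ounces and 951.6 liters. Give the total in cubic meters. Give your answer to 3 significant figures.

9307 US fl oz = 0.275241 m³ and 951.6 L = 0.951600 m³.
0.275241 + 0.951600 ≈ 1.23 m³.

1.23 m³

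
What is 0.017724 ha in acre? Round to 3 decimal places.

1 hectare = 2.47105 acre.
Then 0.017724 × 2.47105 ≈ 0.044 acre.

0.044 acre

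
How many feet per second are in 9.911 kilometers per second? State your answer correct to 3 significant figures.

1 kilometer per second = 3280.84 ft/s.
Thus 9.911 × 3280.84 ≈ 32500 ft/s.

32500 feet per second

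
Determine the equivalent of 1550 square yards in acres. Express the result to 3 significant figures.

0.320 acre

1 yd² = 0.000206612 acres.
1550 × 0.000206612 ≈ 0.320 acre.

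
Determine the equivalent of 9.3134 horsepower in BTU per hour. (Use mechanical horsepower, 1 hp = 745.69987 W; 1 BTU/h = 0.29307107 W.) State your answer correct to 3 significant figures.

1 horsepower = 2544.43 BTU/h.
Thus 9.3134 × 2544.43 ≈ 23700 BTU/h.

23700 BTU per hour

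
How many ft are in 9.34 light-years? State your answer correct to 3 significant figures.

1 light-year = 3.10391e+16 ft.
Thus 9.34 × 3.10391e+16 ≈ 2.90e+17 ft.

2.90e+17 feet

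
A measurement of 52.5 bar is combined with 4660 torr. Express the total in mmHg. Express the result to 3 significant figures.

44000 millimeters of mercury

52.5 bar = 39378.2 mmHg and 4660 torr = 4660.00 mmHg.
39378.2 + 4660.00 ≈ 44000 mmHg.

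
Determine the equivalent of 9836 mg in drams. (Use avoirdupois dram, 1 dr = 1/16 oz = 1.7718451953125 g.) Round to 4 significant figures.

1 milligram = 0.000564383 dr.
Then 9836 × 0.000564383 ≈ 5.551 dr.

5.551 dr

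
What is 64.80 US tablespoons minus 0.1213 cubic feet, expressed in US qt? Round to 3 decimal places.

64.80 US tbsp = 1.01250 US qt and 0.1213 ft³ = 3.62955 US qt.
1.01250 − 3.62955 ≈ -2.617 US qt.

-2.617 US qt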